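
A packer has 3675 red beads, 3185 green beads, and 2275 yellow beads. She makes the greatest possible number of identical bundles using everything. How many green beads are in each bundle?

91

Number of bundles = gcd(3675, 3185, 2275).
3675 = 3 × 5^2 × 7^2
3185 = 5 × 7^2 × 13
2275 = 5^2 × 7 × 13
gcd(3675, 3185, 2275) = 5 × 7 = 35.
green beads per bundle = 3185 / 35 = 91.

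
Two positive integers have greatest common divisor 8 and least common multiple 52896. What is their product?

423168

For any two positive integers, gcd × lcm = product = 8 × 52896 = 423168.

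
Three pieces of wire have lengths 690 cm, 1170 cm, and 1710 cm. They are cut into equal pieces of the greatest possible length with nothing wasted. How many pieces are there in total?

Piece length = gcd(690, 1170, 1710).
690 = 2 × 3 × 5 × 23
1170 = 2 × 3^2 × 5 × 13
1710 = 2 × 3^2 × 5 × 19
gcd(690, 1170, 1710) = 2 × 3 × 5 = 30.
Total pieces = 690/30 + 1170/30 + 1710/30 = 23 + 39 + 57 = 119.

119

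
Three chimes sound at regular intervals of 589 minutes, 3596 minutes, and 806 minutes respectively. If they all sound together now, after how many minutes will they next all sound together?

We need the least common multiple of the intervals.
589 = 19 × 31
3596 = 2^2 × 29 × 31
806 = 2 × 13 × 31
LCM(589, 3596, 806) = 2^2 × 13 × 19 × 29 × 31 = 888212.

888212 minutes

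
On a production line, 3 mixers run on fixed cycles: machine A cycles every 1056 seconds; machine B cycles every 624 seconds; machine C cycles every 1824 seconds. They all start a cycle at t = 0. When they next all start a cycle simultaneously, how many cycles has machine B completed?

418 cycles

They are all back at their starting positions together after one LCM of the periods.
1056 = 2^5 × 3 × 11
624 = 2^4 × 3 × 13
1824 = 2^5 × 3 × 19
LCM(1056, 624, 1824) = 2^5 × 3 × 11 × 13 × 19 = 260832.
Cycles for period 624: 260832 / 624 = 418.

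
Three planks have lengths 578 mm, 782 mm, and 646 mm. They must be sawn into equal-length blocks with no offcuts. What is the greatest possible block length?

34 mm

This is the greatest common divisor of 578, 782, and 646.
578 = 2 × 17^2
782 = 2 × 17 × 23
646 = 2 × 17 × 19
gcd(578, 782, 646) = 2 × 17 = 34.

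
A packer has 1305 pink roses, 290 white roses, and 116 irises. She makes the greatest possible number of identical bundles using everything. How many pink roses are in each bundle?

Number of bundles = gcd(1305, 290, 116).
1305 = 3^2 × 5 × 29
290 = 2 × 5 × 29
116 = 2^2 × 29
gcd(1305, 290, 116) = 29.
pink roses per bundle = 1305 / 29 = 45.

45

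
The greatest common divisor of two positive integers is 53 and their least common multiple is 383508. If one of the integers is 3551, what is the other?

5724

For two integers, gcd × lcm = product, so the other is (53 × 383508) / 3551 = 20325924 / 3551 = 5724.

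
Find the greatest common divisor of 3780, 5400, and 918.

3780 = 2^2 × 3^3 × 5 × 7
5400 = 2^3 × 3^3 × 5^2
918 = 2 × 3^3 × 17
gcd(3780, 5400, 918) = 2 × 3^3 = 54.

54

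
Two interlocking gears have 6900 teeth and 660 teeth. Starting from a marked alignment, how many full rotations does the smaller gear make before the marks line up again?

115 rotations

The first common completion time is the LCM of the periods.
6900 = 2^2 × 3 × 5^2 × 23
660 = 2^2 × 3 × 5 × 11
LCM(6900, 660) = 2^2 × 3 × 5^2 × 11 × 23 = 75900.
Rotations for period 660: 75900 / 660 = 115.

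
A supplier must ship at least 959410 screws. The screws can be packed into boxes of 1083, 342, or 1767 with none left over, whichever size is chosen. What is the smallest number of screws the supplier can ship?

1007190

The number of screws must be a common multiple of 1083, 342, and 1767, so a multiple of their LCM.
1083 = 3 × 19^2
342 = 2 × 3^2 × 19
1767 = 3 × 19 × 31
LCM(1083, 342, 1767) = 2 × 3^2 × 19^2 × 31 = 201438.
Smallest multiple of 201438 that is ≥ 959410: ⌈959410/201438⌉ × 201438 = 5 × 201438 = 1007190.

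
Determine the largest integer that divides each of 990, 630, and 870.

30

990 = 2 × 3^2 × 5 × 11
630 = 2 × 3^2 × 5 × 7
870 = 2 × 3 × 5 × 29
gcd(990, 630, 870) = 2 × 3 × 5 = 30.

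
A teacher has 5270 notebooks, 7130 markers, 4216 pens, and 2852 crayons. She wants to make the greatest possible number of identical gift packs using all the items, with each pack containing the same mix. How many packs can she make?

The pack count must divide each quantity, so the greatest is gcd(5270, 7130, 4216, 2852).
5270 = 2 × 5 × 17 × 31
7130 = 2 × 5 × 23 × 31
4216 = 2^3 × 17 × 31
2852 = 2^2 × 23 × 31
gcd(5270, 7130, 4216, 2852) = 2 × 31 = 62.

62 packs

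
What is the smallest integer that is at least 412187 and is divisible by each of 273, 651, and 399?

The integer must be a common multiple of 273, 651, and 399, so a multiple of their LCM.
273 = 3 × 7 × 13
651 = 3 × 7 × 31
399 = 3 × 7 × 19
LCM(273, 651, 399) = 3 × 7 × 13 × 19 × 31 = 160797.
Smallest multiple of 160797 that is ≥ 412187: ⌈412187/160797⌉ × 160797 = 3 × 160797 = 482391.

482391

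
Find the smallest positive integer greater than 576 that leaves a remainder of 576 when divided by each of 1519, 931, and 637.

375769

N − 576 must be a common multiple of 1519, 931, and 637.
1519 = 7^2 × 31
931 = 7^2 × 19
637 = 7^2 × 13
LCM(1519, 931, 637) = 7^2 × 13 × 19 × 31 = 375193.
Smallest N > 576 is LCM + 576 = 375193 + 576 = 375769.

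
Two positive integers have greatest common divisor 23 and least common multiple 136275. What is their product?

For any two positive integers, gcd × lcm = product = 23 × 136275 = 3134325.

3134325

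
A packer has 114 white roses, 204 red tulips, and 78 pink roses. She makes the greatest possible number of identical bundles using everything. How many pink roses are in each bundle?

13

Number of bundles = gcd(114, 204, 78).
114 = 2 × 3 × 19
204 = 2^2 × 3 × 17
78 = 2 × 3 × 13
gcd(114, 204, 78) = 2 × 3 = 6.
pink roses per bundle = 78 / 6 = 13.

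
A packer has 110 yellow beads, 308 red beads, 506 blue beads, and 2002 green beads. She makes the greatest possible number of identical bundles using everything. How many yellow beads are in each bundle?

5

Number of bundles = gcd(110, 308, 506, 2002).
110 = 2 × 5 × 11
308 = 2^2 × 7 × 11
506 = 2 × 11 × 23
2002 = 2 × 7 × 11 × 13
gcd(110, 308, 506, 2002) = 2 × 11 = 22.
yellow beads per bundle = 110 / 22 = 5.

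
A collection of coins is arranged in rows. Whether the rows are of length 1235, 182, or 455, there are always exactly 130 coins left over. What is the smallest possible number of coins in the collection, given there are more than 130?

N − 130 must be a common multiple of 1235, 182, and 455.
1235 = 5 × 13 × 19
182 = 2 × 7 × 13
455 = 5 × 7 × 13
LCM(1235, 182, 455) = 2 × 5 × 7 × 13 × 19 = 17290.
Smallest N > 130 is LCM + 130 = 17290 + 130 = 17420.

17420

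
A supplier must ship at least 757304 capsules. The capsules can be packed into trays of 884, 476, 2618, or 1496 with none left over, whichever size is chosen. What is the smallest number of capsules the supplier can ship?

The number of capsules must be a common multiple of 884, 476, 2618, and 1496, so a multiple of their LCM.
884 = 2^2 × 13 × 17
476 = 2^2 × 7 × 17
2618 = 2 × 7 × 11 × 17
1496 = 2^3 × 11 × 17
LCM(884, 476, 2618, 1496) = 2^3 × 7 × 11 × 13 × 17 = 136136.
Smallest multiple of 136136 that is ≥ 757304: ⌈757304/136136⌉ × 136136 = 6 × 136136 = 816816.

816816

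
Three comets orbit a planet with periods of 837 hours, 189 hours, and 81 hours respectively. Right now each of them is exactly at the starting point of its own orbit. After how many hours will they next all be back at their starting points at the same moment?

17577 hours

The first simultaneous occurrence is after LCM of the individual periods.
837 = 3^3 × 31
189 = 3^3 × 7
81 = 3^4
LCM(837, 189, 81) = 3^4 × 7 × 31 = 17577.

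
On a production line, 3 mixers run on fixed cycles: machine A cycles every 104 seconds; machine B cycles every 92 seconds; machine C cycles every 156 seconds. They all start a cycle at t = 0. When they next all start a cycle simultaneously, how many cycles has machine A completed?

69 cycles

They are all back at their starting positions together after one LCM of the periods.
104 = 2^3 × 13
92 = 2^2 × 23
156 = 2^2 × 3 × 13
LCM(104, 92, 156) = 2^3 × 3 × 13 × 23 = 7176.
Cycles for period 104: 7176 / 104 = 69.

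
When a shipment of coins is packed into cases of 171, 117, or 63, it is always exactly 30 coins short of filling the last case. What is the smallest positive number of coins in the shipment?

15531

Being 30 short of a full case of size k means N ≡ −30 (mod k), i.e. N + 30 is a multiple of each size.
171 = 3^2 × 19
117 = 3^2 × 13
63 = 3^2 × 7
LCM(171, 117, 63) = 3^2 × 7 × 13 × 19 = 15561.
Smallest positive N is 15561 − 30 = 15531.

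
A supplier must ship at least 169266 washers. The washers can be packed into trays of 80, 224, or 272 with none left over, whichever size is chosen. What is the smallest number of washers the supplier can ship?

171360

The number of washers must be a common multiple of 80, 224, and 272, so a multiple of their LCM.
80 = 2^4 × 5
224 = 2^5 × 7
272 = 2^4 × 17
LCM(80, 224, 272) = 2^5 × 5 × 7 × 17 = 19040.
Smallest multiple of 19040 that is ≥ 169266: ⌈169266/19040⌉ × 19040 = 9 × 19040 = 171360.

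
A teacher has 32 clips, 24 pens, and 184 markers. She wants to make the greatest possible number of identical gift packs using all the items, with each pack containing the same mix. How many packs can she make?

8 packs

The pack count must divide each quantity, so the greatest is gcd(32, 24, 184).
32 = 2^5
24 = 2^3 × 3
184 = 2^3 × 23
gcd(32, 24, 184) = 2^3 = 8.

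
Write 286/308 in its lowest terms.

13/14

286 = 2 × 11 × 13
308 = 2^2 × 7 × 11
gcd(286, 308) = 2 × 11 = 22.
Divide numerator and denominator by 22: 286/308 = 13/14.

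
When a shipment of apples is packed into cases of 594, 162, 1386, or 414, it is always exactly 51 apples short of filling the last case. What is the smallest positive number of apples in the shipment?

286851

Being 51 short of a full case of size k means N ≡ −51 (mod k), i.e. N + 51 is a multiple of each size.
594 = 2 × 3^3 × 11
162 = 2 × 3^4
1386 = 2 × 3^2 × 7 × 11
414 = 2 × 3^2 × 23
LCM(594, 162, 1386, 414) = 2 × 3^4 × 7 × 11 × 23 = 286902.
Smallest positive N is 286902 − 51 = 286851.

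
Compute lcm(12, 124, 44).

4092

12 = 2^2 × 3
124 = 2^2 × 31
44 = 2^2 × 11
LCM(12, 124, 44) = 2^2 × 3 × 11 × 31 = 4092.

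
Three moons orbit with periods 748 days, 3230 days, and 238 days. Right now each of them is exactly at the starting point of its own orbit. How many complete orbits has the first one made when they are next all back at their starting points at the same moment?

665 orbits

All finish a whole number of cycles simultaneously at t = LCM of the periods.
748 = 2^2 × 11 × 17
3230 = 2 × 5 × 17 × 19
238 = 2 × 7 × 17
LCM(748, 3230, 238) = 2^2 × 5 × 7 × 11 × 17 × 19 = 497420.
Orbits for period 748: 497420 / 748 = 665.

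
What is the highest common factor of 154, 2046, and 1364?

154 = 2 × 7 × 11
2046 = 2 × 3 × 11 × 31
1364 = 2^2 × 11 × 31
gcd(154, 2046, 1364) = 2 × 11 = 22.

22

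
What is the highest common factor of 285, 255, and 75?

15

285 = 3 × 5 × 19
255 = 3 × 5 × 17
75 = 3 × 5^2
gcd(285, 255, 75) = 3 × 5 = 15.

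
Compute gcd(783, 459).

27

783 = 3^3 × 29
459 = 3^3 × 17
gcd(783, 459) = 3^3 = 27.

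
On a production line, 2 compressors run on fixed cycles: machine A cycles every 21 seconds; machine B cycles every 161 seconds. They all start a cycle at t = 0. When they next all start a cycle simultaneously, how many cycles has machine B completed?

3 cycles

They are all back at their starting positions together after one LCM of the periods.
21 = 3 × 7
161 = 7 × 23
LCM(21, 161) = 3 × 7 × 23 = 483.
Cycles for period 161: 483 / 161 = 3.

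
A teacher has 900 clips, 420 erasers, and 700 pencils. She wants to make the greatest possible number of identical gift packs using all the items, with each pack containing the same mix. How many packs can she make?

20 packs

The pack count must divide each quantity, so the greatest is gcd(900, 420, 700).
900 = 2^2 × 3^2 × 5^2
420 = 2^2 × 3 × 5 × 7
700 = 2^2 × 5^2 × 7
gcd(900, 420, 700) = 2^2 × 5 = 20.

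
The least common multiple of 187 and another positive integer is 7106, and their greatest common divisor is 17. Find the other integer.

646

gcd × lcm = product of the two integers, so the other integer is (17 × 7106) / 187 = 646.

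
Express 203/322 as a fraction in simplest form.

29/46

203 = 7 × 29
322 = 2 × 7 × 23
gcd(203, 322) = 7.
Divide numerator and denominator by 7: 203/322 = 29/46.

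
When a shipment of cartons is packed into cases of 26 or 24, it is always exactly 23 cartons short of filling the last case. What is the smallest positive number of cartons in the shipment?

Being 23 short of a full case of size k means N ≡ −23 (mod k), i.e. N + 23 is a multiple of each size.
26 = 2 × 13
24 = 2^3 × 3
LCM(26, 24) = 2^3 × 3 × 13 = 312.
Smallest positive N is 312 − 23 = 289.

289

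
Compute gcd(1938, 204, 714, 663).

51

1938 = 2 × 3 × 17 × 19
204 = 2^2 × 3 × 17
714 = 2 × 3 × 7 × 17
663 = 3 × 13 × 17
gcd(1938, 204, 714, 663) = 3 × 17 = 51.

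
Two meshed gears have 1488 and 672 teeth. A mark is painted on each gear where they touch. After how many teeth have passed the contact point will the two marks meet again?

They coincide at every common multiple of the periods; the first is the LCM.
1488 = 2^4 × 3 × 31
672 = 2^5 × 3 × 7
LCM(1488, 672) = 2^5 × 3 × 7 × 31 = 20832.

20832 teeth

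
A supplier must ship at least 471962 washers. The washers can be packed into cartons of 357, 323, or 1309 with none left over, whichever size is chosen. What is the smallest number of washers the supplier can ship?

522291

The number of washers must be a common multiple of 357, 323, and 1309, so a multiple of their LCM.
357 = 3 × 7 × 17
323 = 17 × 19
1309 = 7 × 11 × 17
LCM(357, 323, 1309) = 3 × 7 × 11 × 17 × 19 = 74613.
Smallest multiple of 74613 that is ≥ 471962: ⌈471962/74613⌉ × 74613 = 7 × 74613 = 522291.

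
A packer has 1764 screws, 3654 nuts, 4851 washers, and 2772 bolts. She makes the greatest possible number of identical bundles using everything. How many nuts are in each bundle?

58

Number of bundles = gcd(1764, 3654, 4851, 2772).
1764 = 2^2 × 3^2 × 7^2
3654 = 2 × 3^2 × 7 × 29
4851 = 3^2 × 7^2 × 11
2772 = 2^2 × 3^2 × 7 × 11
gcd(1764, 3654, 4851, 2772) = 3^2 × 7 = 63.
nuts per bundle = 3654 / 63 = 58.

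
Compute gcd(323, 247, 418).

323 = 17 × 19
247 = 13 × 19
418 = 2 × 11 × 19
gcd(323, 247, 418) = 19.

19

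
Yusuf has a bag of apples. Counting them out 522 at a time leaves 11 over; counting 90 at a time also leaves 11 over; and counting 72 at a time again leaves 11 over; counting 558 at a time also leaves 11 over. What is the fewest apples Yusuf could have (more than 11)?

323651

N − 11 must be a common multiple of 522, 90, 72, and 558.
522 = 2 × 3^2 × 29
90 = 2 × 3^2 × 5
72 = 2^3 × 3^2
558 = 2 × 3^2 × 31
LCM(522, 90, 72, 558) = 2^3 × 3^2 × 5 × 29 × 31 = 323640.
Smallest N > 11 is LCM + 11 = 323640 + 11 = 323651.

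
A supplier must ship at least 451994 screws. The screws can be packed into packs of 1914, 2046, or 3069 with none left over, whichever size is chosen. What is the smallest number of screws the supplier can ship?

The number of screws must be a common multiple of 1914, 2046, and 3069, so a multiple of their LCM.
1914 = 2 × 3 × 11 × 29
2046 = 2 × 3 × 11 × 31
3069 = 3^2 × 11 × 31
LCM(1914, 2046, 3069) = 2 × 3^2 × 11 × 29 × 31 = 178002.
Smallest multiple of 178002 that is ≥ 451994: ⌈451994/178002⌉ × 178002 = 3 × 178002 = 534006.

534006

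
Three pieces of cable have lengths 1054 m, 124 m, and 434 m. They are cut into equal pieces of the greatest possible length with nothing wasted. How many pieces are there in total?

26

Piece length = gcd(1054, 124, 434).
1054 = 2 × 17 × 31
124 = 2^2 × 31
434 = 2 × 7 × 31
gcd(1054, 124, 434) = 2 × 31 = 62.
Total pieces = 1054/62 + 124/62 + 434/62 = 17 + 2 + 7 = 26.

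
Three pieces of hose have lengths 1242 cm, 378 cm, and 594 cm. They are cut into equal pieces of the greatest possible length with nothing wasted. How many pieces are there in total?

Piece length = gcd(1242, 378, 594).
1242 = 2 × 3^3 × 23
378 = 2 × 3^3 × 7
594 = 2 × 3^3 × 11
gcd(1242, 378, 594) = 2 × 3^3 = 54.
Total pieces = 1242/54 + 378/54 + 594/54 = 23 + 7 + 11 = 41.

41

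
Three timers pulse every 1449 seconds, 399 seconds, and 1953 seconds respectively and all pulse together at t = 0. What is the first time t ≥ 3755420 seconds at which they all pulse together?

Joint pulses occur at multiples of LCM(1449, 399, 1953).
1449 = 3^2 × 7 × 23
399 = 3 × 7 × 19
1953 = 3^2 × 7 × 31
LCM(1449, 399, 1953) = 3^2 × 7 × 19 × 23 × 31 = 853461.
Smallest multiple of 853461 that is ≥ 3755420: ⌈3755420/853461⌉ × 853461 = 5 × 853461 = 4267305.

4267305 seconds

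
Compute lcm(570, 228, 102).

570 = 2 × 3 × 5 × 19
228 = 2^2 × 3 × 19
102 = 2 × 3 × 17
LCM(570, 228, 102) = 2^2 × 3 × 5 × 17 × 19 = 19380.

19380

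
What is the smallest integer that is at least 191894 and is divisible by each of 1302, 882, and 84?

The integer must be a common multiple of 1302, 882, and 84, so a multiple of their LCM.
1302 = 2 × 3 × 7 × 31
882 = 2 × 3^2 × 7^2
84 = 2^2 × 3 × 7
LCM(1302, 882, 84) = 2^2 × 3^2 × 7^2 × 31 = 54684.
Smallest multiple of 54684 that is ≥ 191894: ⌈191894/54684⌉ × 54684 = 4 × 54684 = 218736.

218736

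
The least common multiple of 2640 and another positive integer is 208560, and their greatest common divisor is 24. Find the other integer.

gcd × lcm = product of the two integers, so the other integer is (24 × 208560) / 2640 = 1896.

1896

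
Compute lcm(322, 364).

322 = 2 × 7 × 23
364 = 2^2 × 7 × 13
LCM(322, 364) = 2^2 × 7 × 13 × 23 = 8372.

8372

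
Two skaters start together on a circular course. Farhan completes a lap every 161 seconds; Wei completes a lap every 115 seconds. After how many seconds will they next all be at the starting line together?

805 seconds

They coincide at every common multiple of the periods; the first is the LCM.
161 = 7 × 23
115 = 5 × 23
LCM(161, 115) = 5 × 7 × 23 = 805.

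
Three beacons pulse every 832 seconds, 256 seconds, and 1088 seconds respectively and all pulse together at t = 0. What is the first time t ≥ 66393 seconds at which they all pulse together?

Joint pulses occur at multiples of LCM(832, 256, 1088).
832 = 2^6 × 13
256 = 2^8
1088 = 2^6 × 17
LCM(832, 256, 1088) = 2^8 × 13 × 17 = 56576.
Smallest multiple of 56576 that is ≥ 66393: ⌈66393/56576⌉ × 56576 = 2 × 56576 = 113152.

113152 seconds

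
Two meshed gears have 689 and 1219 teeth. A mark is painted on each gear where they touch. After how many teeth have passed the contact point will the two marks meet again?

15847 teeth

The first simultaneous occurrence is after LCM of the individual periods.
689 = 13 × 53
1219 = 23 × 53
LCM(689, 1219) = 13 × 23 × 53 = 15847.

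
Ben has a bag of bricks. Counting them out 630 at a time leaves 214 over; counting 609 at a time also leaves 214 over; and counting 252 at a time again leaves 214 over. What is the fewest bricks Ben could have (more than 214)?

36754

N − 214 must be a common multiple of 630, 609, and 252.
630 = 2 × 3^2 × 5 × 7
609 = 3 × 7 × 29
252 = 2^2 × 3^2 × 7
LCM(630, 609, 252) = 2^2 × 3^2 × 5 × 7 × 29 = 36540.
Smallest N > 214 is LCM + 214 = 36540 + 214 = 36754.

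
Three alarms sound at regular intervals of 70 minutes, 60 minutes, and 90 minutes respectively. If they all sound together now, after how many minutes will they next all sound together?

1260 minutes

They coincide at every common multiple of the periods; the first is the LCM.
70 = 2 × 5 × 7
60 = 2^2 × 3 × 5
90 = 2 × 3^2 × 5
LCM(70, 60, 90) = 2^2 × 3^2 × 5 × 7 = 1260.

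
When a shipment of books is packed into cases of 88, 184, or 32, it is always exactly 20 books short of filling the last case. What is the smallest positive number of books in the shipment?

Being 20 short of a full case of size k means N ≡ −20 (mod k), i.e. N + 20 is a multiple of each size.
88 = 2^3 × 11
184 = 2^3 × 23
32 = 2^5
LCM(88, 184, 32) = 2^5 × 11 × 23 = 8096.
Smallest positive N is 8096 − 20 = 8076.

8076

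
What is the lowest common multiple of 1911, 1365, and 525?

47775

1911 = 3 × 7^2 × 13
1365 = 3 × 5 × 7 × 13
525 = 3 × 5^2 × 7
LCM(1911, 1365, 525) = 3 × 5^2 × 7^2 × 13 = 47775.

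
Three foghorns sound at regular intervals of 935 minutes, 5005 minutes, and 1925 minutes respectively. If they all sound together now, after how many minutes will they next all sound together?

The first simultaneous occurrence is after LCM of the individual periods.
935 = 5 × 11 × 17
5005 = 5 × 7 × 11 × 13
1925 = 5^2 × 7 × 11
LCM(935, 5005, 1925) = 5^2 × 7 × 11 × 13 × 17 = 425425.

425425 minutes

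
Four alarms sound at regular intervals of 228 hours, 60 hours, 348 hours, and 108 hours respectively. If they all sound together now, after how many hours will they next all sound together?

297540 hours

We need the least common multiple of the intervals.
228 = 2^2 × 3 × 19
60 = 2^2 × 3 × 5
348 = 2^2 × 3 × 29
108 = 2^2 × 3^3
LCM(228, 60, 348, 108) = 2^2 × 3^3 × 5 × 19 × 29 = 297540.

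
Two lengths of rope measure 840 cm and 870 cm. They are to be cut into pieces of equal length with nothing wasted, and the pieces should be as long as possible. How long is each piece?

30 cm

Each piece length must divide every original length, so the longest possible is gcd(840, 870).
840 = 2^3 × 3 × 5 × 7
870 = 2 × 3 × 5 × 29
gcd(840, 870) = 2 × 3 × 5 = 30.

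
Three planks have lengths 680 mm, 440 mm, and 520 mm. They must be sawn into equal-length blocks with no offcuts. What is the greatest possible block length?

This is the greatest common divisor of 680, 440, and 520.
680 = 2^3 × 5 × 17
440 = 2^3 × 5 × 11
520 = 2^3 × 5 × 13
gcd(680, 440, 520) = 2^3 × 5 = 40.

40 mm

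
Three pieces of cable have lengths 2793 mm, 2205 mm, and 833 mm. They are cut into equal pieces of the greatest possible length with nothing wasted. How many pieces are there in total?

119

Piece length = gcd(2793, 2205, 833).
2793 = 3 × 7^2 × 19
2205 = 3^2 × 5 × 7^2
833 = 7^2 × 17
gcd(2793, 2205, 833) = 7^2 = 49.
Total pieces = 2793/49 + 2205/49 + 833/49 = 57 + 45 + 17 = 119.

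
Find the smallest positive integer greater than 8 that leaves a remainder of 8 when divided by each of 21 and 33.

N − 8 must be a common multiple of 21 and 33.
21 = 3 × 7
33 = 3 × 11
LCM(21, 33) = 3 × 7 × 11 = 231.
Smallest N > 8 is LCM + 8 = 231 + 8 = 239.

239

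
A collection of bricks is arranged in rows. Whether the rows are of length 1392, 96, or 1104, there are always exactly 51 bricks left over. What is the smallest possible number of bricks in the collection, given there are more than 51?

64083

N − 51 must be a common multiple of 1392, 96, and 1104.
1392 = 2^4 × 3 × 29
96 = 2^5 × 3
1104 = 2^4 × 3 × 23
LCM(1392, 96, 1104) = 2^5 × 3 × 23 × 29 = 64032.
Smallest N > 51 is LCM + 51 = 64032 + 51 = 64083.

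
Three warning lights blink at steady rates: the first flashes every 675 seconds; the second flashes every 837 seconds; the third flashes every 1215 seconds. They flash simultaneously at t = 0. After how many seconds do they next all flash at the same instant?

188325 seconds

They coincide at every common multiple of the periods; the first is the LCM.
675 = 3^3 × 5^2
837 = 3^3 × 31
1215 = 3^5 × 5
LCM(675, 837, 1215) = 3^5 × 5^2 × 31 = 188325.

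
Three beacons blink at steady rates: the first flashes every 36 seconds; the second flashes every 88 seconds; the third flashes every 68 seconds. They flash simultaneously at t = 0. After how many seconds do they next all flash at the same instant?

The first simultaneous occurrence is after LCM of the individual periods.
36 = 2^2 × 3^2
88 = 2^3 × 11
68 = 2^2 × 17
LCM(36, 88, 68) = 2^3 × 3^2 × 11 × 17 = 13464.

13464 seconds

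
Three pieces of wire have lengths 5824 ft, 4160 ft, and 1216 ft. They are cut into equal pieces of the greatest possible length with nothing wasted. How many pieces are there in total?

175

Piece length = gcd(5824, 4160, 1216).
5824 = 2^6 × 7 × 13
4160 = 2^6 × 5 × 13
1216 = 2^6 × 19
gcd(5824, 4160, 1216) = 2^6 = 64.
Total pieces = 5824/64 + 4160/64 + 1216/64 = 91 + 65 + 19 = 175.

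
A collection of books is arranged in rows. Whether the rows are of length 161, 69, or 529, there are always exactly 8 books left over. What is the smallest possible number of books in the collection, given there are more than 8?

11117

N − 8 must be a common multiple of 161, 69, and 529.
161 = 7 × 23
69 = 3 × 23
529 = 23^2
LCM(161, 69, 529) = 3 × 7 × 23^2 = 11109.
Smallest N > 8 is LCM + 8 = 11109 + 8 = 11117.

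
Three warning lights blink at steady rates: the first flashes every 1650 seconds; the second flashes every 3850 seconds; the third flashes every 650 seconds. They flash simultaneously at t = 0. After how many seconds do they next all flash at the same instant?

150150 seconds

The first simultaneous occurrence is after LCM of the individual periods.
1650 = 2 × 3 × 5^2 × 11
3850 = 2 × 5^2 × 7 × 11
650 = 2 × 5^2 × 13
LCM(1650, 3850, 650) = 2 × 3 × 5^2 × 7 × 11 × 13 = 150150.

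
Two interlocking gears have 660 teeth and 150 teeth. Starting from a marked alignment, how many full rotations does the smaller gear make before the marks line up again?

The first common completion time is the LCM of the periods.
660 = 2^2 × 3 × 5 × 11
150 = 2 × 3 × 5^2
LCM(660, 150) = 2^2 × 3 × 5^2 × 11 = 3300.
Rotations for period 150: 3300 / 150 = 22.

22 rotations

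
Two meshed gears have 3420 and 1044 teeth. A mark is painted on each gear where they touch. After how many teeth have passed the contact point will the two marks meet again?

99180 teeth

We need the least common multiple of the intervals.
3420 = 2^2 × 3^2 × 5 × 19
1044 = 2^2 × 3^2 × 29
LCM(3420, 1044) = 2^2 × 3^2 × 5 × 19 × 29 = 99180.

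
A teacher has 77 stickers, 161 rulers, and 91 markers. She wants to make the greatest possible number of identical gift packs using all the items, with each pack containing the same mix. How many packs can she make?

The pack count must divide each quantity, so the greatest is gcd(77, 161, 91).
77 = 7 × 11
161 = 7 × 23
91 = 7 × 13
gcd(77, 161, 91) = 7.

7 packs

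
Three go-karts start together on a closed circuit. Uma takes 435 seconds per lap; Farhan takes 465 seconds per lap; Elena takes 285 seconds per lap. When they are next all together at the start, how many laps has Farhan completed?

551 laps

All finish a whole number of cycles simultaneously at t = LCM of the periods.
435 = 3 × 5 × 29
465 = 3 × 5 × 31
285 = 3 × 5 × 19
LCM(435, 465, 285) = 3 × 5 × 19 × 29 × 31 = 256215.
Laps for period 465: 256215 / 465 = 551.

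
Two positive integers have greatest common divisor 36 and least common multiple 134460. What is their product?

For any two positive integers, gcd × lcm = product = 36 × 134460 = 4840560.

4840560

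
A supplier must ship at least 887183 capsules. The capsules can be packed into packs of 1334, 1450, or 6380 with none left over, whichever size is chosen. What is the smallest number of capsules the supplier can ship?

1467400

The number of capsules must be a common multiple of 1334, 1450, and 6380, so a multiple of their LCM.
1334 = 2 × 23 × 29
1450 = 2 × 5^2 × 29
6380 = 2^2 × 5 × 11 × 29
LCM(1334, 1450, 6380) = 2^2 × 5^2 × 11 × 23 × 29 = 733700.
Smallest multiple of 733700 that is ≥ 887183: ⌈887183/733700⌉ × 733700 = 2 × 733700 = 1467400.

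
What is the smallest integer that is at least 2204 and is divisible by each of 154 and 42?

2310

The integer must be a common multiple of 154 and 42, so a multiple of their LCM.
154 = 2 × 7 × 11
42 = 2 × 3 × 7
LCM(154, 42) = 2 × 3 × 7 × 11 = 462.
Smallest multiple of 462 that is ≥ 2204: ⌈2204/462⌉ × 462 = 5 × 462 = 2310.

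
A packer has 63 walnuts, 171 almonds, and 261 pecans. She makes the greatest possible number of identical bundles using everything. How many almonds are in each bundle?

Number of bundles = gcd(63, 171, 261).
63 = 3^2 × 7
171 = 3^2 × 19
261 = 3^2 × 29
gcd(63, 171, 261) = 3^2 = 9.
almonds per bundle = 171 / 9 = 19.

19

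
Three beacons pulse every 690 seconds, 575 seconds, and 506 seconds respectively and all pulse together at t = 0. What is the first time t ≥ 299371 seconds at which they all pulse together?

Joint pulses occur at multiples of LCM(690, 575, 506).
690 = 2 × 3 × 5 × 23
575 = 5^2 × 23
506 = 2 × 11 × 23
LCM(690, 575, 506) = 2 × 3 × 5^2 × 11 × 23 = 37950.
Smallest multiple of 37950 that is ≥ 299371: ⌈299371/37950⌉ × 37950 = 8 × 37950 = 303600.

303600 seconds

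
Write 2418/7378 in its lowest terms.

39/119

2418 = 2 × 3 × 13 × 31
7378 = 2 × 7 × 17 × 31
gcd(2418, 7378) = 2 × 31 = 62.
Divide numerator and denominator by 62: 2418/7378 = 39/119.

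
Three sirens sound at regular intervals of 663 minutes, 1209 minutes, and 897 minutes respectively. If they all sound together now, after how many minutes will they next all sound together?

The first simultaneous occurrence is after LCM of the individual periods.
663 = 3 × 13 × 17
1209 = 3 × 13 × 31
897 = 3 × 13 × 23
LCM(663, 1209, 897) = 3 × 13 × 17 × 23 × 31 = 472719.

472719 minutes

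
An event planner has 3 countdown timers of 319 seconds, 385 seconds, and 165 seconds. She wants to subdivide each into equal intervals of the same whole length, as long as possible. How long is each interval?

11 seconds

The interval must divide each timer length; the longest such is the gcd.
319 = 11 × 29
385 = 5 × 7 × 11
165 = 3 × 5 × 11
gcd(319, 385, 165) = 11.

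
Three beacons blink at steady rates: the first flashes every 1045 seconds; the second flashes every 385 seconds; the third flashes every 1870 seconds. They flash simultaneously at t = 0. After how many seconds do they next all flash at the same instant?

248710 seconds

They coincide at every common multiple of the periods; the first is the LCM.
1045 = 5 × 11 × 19
385 = 5 × 7 × 11
1870 = 2 × 5 × 11 × 17
LCM(1045, 385, 1870) = 2 × 5 × 7 × 11 × 17 × 19 = 248710.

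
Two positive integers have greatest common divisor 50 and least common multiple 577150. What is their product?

28857500

For any two positive integers, gcd × lcm = product = 50 × 577150 = 28857500.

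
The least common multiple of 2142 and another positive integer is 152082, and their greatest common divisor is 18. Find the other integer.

gcd × lcm = product of the two integers, so the other integer is (18 × 152082) / 2142 = 1278.

1278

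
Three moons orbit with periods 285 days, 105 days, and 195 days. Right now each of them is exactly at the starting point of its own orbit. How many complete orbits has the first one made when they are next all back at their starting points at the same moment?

91 orbits

The first common completion time is the LCM of the periods.
285 = 3 × 5 × 19
105 = 3 × 5 × 7
195 = 3 × 5 × 13
LCM(285, 105, 195) = 3 × 5 × 7 × 13 × 19 = 25935.
Orbits for period 285: 25935 / 285 = 91.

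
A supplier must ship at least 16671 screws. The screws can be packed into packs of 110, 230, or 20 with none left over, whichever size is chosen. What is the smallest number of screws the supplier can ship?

The number of screws must be a common multiple of 110, 230, and 20, so a multiple of their LCM.
110 = 2 × 5 × 11
230 = 2 × 5 × 23
20 = 2^2 × 5
LCM(110, 230, 20) = 2^2 × 5 × 11 × 23 = 5060.
Smallest multiple of 5060 that is ≥ 16671: ⌈16671/5060⌉ × 5060 = 4 × 5060 = 20240.

20240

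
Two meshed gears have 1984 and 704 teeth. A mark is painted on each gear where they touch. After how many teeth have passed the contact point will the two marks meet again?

They coincide at every common multiple of the periods; the first is the LCM.
1984 = 2^6 × 31
704 = 2^6 × 11
LCM(1984, 704) = 2^6 × 11 × 31 = 21824.

21824 teeth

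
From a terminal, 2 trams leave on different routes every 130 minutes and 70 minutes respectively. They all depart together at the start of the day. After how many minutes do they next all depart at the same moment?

910 minutes

They coincide at every common multiple of the periods; the first is the LCM.
130 = 2 × 5 × 13
70 = 2 × 5 × 7
LCM(130, 70) = 2 × 5 × 7 × 13 = 910.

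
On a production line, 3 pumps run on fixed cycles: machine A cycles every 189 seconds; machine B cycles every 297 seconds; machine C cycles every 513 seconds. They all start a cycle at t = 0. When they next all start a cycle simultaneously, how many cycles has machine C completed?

They are all back at their starting positions together after one LCM of the periods.
189 = 3^3 × 7
297 = 3^3 × 11
513 = 3^3 × 19
LCM(189, 297, 513) = 3^3 × 7 × 11 × 19 = 39501.
Cycles for period 513: 39501 / 513 = 77.

77 cycles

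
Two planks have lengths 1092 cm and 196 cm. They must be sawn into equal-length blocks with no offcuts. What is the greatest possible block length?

28 cm

The block length must divide every plank, so the greatest is gcd(1092, 196).
1092 = 2^2 × 3 × 7 × 13
196 = 2^2 × 7^2
gcd(1092, 196) = 2^2 × 7 = 28.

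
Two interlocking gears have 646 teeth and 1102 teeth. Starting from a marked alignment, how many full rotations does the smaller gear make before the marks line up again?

All finish a whole number of cycles simultaneously at t = LCM of the periods.
646 = 2 × 17 × 19
1102 = 2 × 19 × 29
LCM(646, 1102) = 2 × 17 × 19 × 29 = 18734.
Rotations for period 646: 18734 / 646 = 29.

29 rotations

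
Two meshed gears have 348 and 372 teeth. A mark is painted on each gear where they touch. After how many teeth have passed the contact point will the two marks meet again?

They coincide at every common multiple of the periods; the first is the LCM.
348 = 2^2 × 3 × 29
372 = 2^2 × 3 × 31
LCM(348, 372) = 2^2 × 3 × 29 × 31 = 10788.

10788 teeth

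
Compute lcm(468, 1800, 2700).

468 = 2^2 × 3^2 × 13
1800 = 2^3 × 3^2 × 5^2
2700 = 2^2 × 3^3 × 5^2
LCM(468, 1800, 2700) = 2^3 × 3^3 × 5^2 × 13 = 70200.

70200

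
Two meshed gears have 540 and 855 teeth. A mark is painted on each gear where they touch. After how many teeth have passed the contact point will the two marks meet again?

We need the least common multiple of the intervals.
540 = 2^2 × 3^3 × 5
855 = 3^2 × 5 × 19
LCM(540, 855) = 2^2 × 3^3 × 5 × 19 = 10260.

10260 teeth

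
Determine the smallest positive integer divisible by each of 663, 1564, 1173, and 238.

426972

663 = 3 × 13 × 17
1564 = 2^2 × 17 × 23
1173 = 3 × 17 × 23
238 = 2 × 7 × 17
LCM(663, 1564, 1173, 238) = 2^2 × 3 × 7 × 13 × 17 × 23 = 426972.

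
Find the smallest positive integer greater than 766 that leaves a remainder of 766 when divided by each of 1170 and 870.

N − 766 must be a common multiple of 1170 and 870.
1170 = 2 × 3^2 × 5 × 13
870 = 2 × 3 × 5 × 29
LCM(1170, 870) = 2 × 3^2 × 5 × 13 × 29 = 33930.
Smallest N > 766 is LCM + 766 = 33930 + 766 = 34696.

34696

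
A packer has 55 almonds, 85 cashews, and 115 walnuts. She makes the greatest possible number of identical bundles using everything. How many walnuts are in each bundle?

Number of bundles = gcd(55, 85, 115).
55 = 5 × 11
85 = 5 × 17
115 = 5 × 23
gcd(55, 85, 115) = 5.
walnuts per bundle = 115 / 5 = 23.

23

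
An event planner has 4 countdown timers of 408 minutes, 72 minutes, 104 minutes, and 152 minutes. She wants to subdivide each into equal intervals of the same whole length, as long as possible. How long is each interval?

8 minutes

The interval must divide each timer length; the longest such is the gcd.
408 = 2^3 × 3 × 17
72 = 2^3 × 3^2
104 = 2^3 × 13
152 = 2^3 × 19
gcd(408, 72, 104, 152) = 2^3 = 8.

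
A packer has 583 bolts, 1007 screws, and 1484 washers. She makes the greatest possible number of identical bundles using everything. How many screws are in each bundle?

Number of bundles = gcd(583, 1007, 1484).
583 = 11 × 53
1007 = 19 × 53
1484 = 2^2 × 7 × 53
gcd(583, 1007, 1484) = 53.
screws per bundle = 1007 / 53 = 19.

19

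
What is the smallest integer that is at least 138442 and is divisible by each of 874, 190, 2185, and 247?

170430

The integer must be a common multiple of 874, 190, 2185, and 247, so a multiple of their LCM.
874 = 2 × 19 × 23
190 = 2 × 5 × 19
2185 = 5 × 19 × 23
247 = 13 × 19
LCM(874, 190, 2185, 247) = 2 × 5 × 13 × 19 × 23 = 56810.
Smallest multiple of 56810 that is ≥ 138442: ⌈138442/56810⌉ × 56810 = 3 × 56810 = 170430.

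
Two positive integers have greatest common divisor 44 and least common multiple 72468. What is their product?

3188592

For any two positive integers, gcd × lcm = product = 44 × 72468 = 3188592.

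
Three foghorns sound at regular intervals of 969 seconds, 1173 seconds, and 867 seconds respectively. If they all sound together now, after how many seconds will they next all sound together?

We need the least common multiple of the intervals.
969 = 3 × 17 × 19
1173 = 3 × 17 × 23
867 = 3 × 17^2
LCM(969, 1173, 867) = 3 × 17^2 × 19 × 23 = 378879.

378879 seconds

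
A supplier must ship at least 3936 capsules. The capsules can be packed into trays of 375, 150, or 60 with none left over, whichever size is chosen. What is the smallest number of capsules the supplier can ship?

4500

The number of capsules must be a common multiple of 375, 150, and 60, so a multiple of their LCM.
375 = 3 × 5^3
150 = 2 × 3 × 5^2
60 = 2^2 × 3 × 5
LCM(375, 150, 60) = 2^2 × 3 × 5^3 = 1500.
Smallest multiple of 1500 that is ≥ 3936: ⌈3936/1500⌉ × 1500 = 3 × 1500 = 4500.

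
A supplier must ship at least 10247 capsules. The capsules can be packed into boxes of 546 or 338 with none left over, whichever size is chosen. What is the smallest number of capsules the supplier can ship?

14196

The number of capsules must be a common multiple of 546 and 338, so a multiple of their LCM.
546 = 2 × 3 × 7 × 13
338 = 2 × 13^2
LCM(546, 338) = 2 × 3 × 7 × 13^2 = 7098.
Smallest multiple of 7098 that is ≥ 10247: ⌈10247/7098⌉ × 7098 = 2 × 7098 = 14196.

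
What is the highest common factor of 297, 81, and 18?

297 = 3^3 × 11
81 = 3^4
18 = 2 × 3^2
gcd(297, 81, 18) = 3^2 = 9.

9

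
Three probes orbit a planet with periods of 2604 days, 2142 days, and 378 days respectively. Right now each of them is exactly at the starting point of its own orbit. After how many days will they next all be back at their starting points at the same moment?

The first simultaneous occurrence is after LCM of the individual periods.
2604 = 2^2 × 3 × 7 × 31
2142 = 2 × 3^2 × 7 × 17
378 = 2 × 3^3 × 7
LCM(2604, 2142, 378) = 2^2 × 3^3 × 7 × 17 × 31 = 398412.

398412 days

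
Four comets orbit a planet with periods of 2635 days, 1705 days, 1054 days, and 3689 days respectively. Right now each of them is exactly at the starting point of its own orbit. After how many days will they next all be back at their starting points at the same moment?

405790 days

We need the least common multiple of the intervals.
2635 = 5 × 17 × 31
1705 = 5 × 11 × 31
1054 = 2 × 17 × 31
3689 = 7 × 17 × 31
LCM(2635, 1705, 1054, 3689) = 2 × 5 × 7 × 11 × 17 × 31 = 405790.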